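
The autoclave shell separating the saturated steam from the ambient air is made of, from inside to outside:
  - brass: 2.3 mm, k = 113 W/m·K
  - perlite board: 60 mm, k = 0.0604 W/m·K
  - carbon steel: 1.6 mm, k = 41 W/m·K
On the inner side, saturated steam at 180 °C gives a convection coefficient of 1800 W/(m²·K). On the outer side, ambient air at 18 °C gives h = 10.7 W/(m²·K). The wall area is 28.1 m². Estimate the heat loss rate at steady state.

Model the wall as resistances in series:
R_inner film = 1/(h_i·A) = 1/(1800×28.1) = 1.977×10^-5 K/W
R_brass = L/(kA) = 0.0023/(113×28.1) = 7.243×10^-7 K/W
R_perlite board = L/(kA) = 0.06/(0.0604×28.1) = 0.03535 K/W
R_carbon steel = L/(kA) = 0.0016/(41×28.1) = 1.389×10^-6 K/W
R_outer film = 1/(h_o·A) = 1/(10.7×28.1) = 0.003326 K/W
R_total = 0.0387 K/W
Q = ΔT / R_total = 162 / 0.0387

Q ≈ 4190 W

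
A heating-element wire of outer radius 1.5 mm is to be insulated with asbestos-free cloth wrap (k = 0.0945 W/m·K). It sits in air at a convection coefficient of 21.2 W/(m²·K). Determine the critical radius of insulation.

r_cr ≈ 4.46 mm

For a cylinder r_cr = k/h = 0.0945/21.2
r_cr = 4.46 mm; since the bare radius (1.5 mm) is below r_cr, adding a thin layer of insulation will *increase* heat loss.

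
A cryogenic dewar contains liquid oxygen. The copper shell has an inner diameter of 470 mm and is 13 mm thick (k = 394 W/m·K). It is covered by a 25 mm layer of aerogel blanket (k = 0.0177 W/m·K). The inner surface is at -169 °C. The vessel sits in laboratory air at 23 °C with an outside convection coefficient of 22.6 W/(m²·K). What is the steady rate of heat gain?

Radial (spherical) resistances in series:
R_copper shell = (1/0.235 − 1/0.248)/(4π×394) = 4.505×10^-5 K/W
R_aerogel blanket = (1/0.248 − 1/0.273)/(4π×0.0177) = 1.66 K/W
R_outer film = 1/(h·4πr_o²) = 1/(22.6×4π×0.273²) = 0.04725 K/W
R_total = 1.707 K/W
Q = ΔT/R_total = 192/1.707

Q ≈ 112 W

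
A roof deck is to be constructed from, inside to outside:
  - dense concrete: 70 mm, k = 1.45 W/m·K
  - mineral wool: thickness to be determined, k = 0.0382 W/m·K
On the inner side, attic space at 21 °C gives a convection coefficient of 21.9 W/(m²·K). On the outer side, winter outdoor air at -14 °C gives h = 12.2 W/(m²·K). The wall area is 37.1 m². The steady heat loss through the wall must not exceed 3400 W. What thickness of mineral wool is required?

Thermal resistances in series:
R_inner film = 1/(h_i·A) = 1/(21.9×37.1) = 0.001231 K/W
R_dense concrete = L/(kA) = 0.07/(1.45×37.1) = 0.001301 K/W
R_outer film = 1/(h_o·A) = 1/(12.2×37.1) = 0.002209 K/W
Sum of the known resistances R_other = 0.004741 K/W
Required total resistance R_tot = ΔT/Q_allow = 35/3400 = 0.01029 K/W
R_mineral wool = R_tot − R_other = 0.005553 K/W
L = R·k·A = 0.005553×0.0382×37.1

L ≈ 7.87 mm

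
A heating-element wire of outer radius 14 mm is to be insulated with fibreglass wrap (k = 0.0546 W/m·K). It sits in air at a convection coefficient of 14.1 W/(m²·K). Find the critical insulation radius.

For a cylinder r_cr = k/h = 0.0546/14.1
r_cr = 3.87 mm; since the bare radius (14 mm) is above r_cr, any added insulation will reduce heat loss.

r_cr ≈ 3.87 mm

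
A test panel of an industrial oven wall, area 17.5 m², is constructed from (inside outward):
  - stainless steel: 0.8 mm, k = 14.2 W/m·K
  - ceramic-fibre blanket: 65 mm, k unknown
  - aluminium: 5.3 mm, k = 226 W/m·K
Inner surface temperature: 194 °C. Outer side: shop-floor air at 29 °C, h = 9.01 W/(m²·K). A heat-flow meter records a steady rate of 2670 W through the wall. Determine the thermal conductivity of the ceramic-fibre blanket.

Using the resistance-network approach (series):
R_stainless steel = L/(kA) = 0.0008/(14.2×17.5) = 3.219×10^-6 K/W
R_aluminium = L/(kA) = 0.0053/(226×17.5) = 1.34×10^-6 K/W
R_outer film = 1/(h_o·A) = 1/(9.01×17.5) = 0.006342 K/W
Sum of known resistances R_other = 0.006347 K/W
Total R = ΔT/Q = 165/2670 = 0.0618 K/W
R_ceramic-fibre blanket = R_total − R_other = 0.05545 K/W
k = L/(R·A) = 0.065/(0.05545×17.5)

k ≈ 0.067 W/(m·K)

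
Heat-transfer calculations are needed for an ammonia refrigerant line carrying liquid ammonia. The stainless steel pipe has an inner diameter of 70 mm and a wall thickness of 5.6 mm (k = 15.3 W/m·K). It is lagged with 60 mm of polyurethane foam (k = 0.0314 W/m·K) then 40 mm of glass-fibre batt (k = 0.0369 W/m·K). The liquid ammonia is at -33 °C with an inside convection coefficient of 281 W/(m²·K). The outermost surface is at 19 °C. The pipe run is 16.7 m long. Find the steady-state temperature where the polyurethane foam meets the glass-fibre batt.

T ≈ 6.61 °C

Treating each annulus and film as a series resistance:
R_inner film = 1/(h_i·2πr₁L) = 1/(281×2π×0.035×16.7) = 9.69×10^-4 K/W
R_stainless steel pipe wall = ln(40.6/35)/(2π×15.3×16.7) = 9.245×10^-5 K/W
R_polyurethane foam = ln(100.6/40.6)/(2π×0.0314×16.7) = 0.2754 K/W
R_glass-fibre batt = ln(140.6/100.6)/(2π×0.0369×16.7) = 0.08646 K/W
R_total = 0.3629 K/W
Q = ΔT/R_total = 52/0.3629
Q = 143 W
T_interface = T_inner + Q·ΣR(inner→interface) = -33 + 143×0.2765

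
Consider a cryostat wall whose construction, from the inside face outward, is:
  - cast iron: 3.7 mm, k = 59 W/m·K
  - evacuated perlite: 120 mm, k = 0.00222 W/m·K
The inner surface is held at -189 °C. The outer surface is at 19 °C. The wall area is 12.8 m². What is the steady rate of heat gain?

Q ≈ 49.3 W

Thermal resistances in series:
R_cast iron = L/(kA) = 0.0037/(59×12.8) = 4.899×10^-6 K/W
R_evacuated perlite = L/(kA) = 0.12/(0.00222×12.8) = 4.223 K/W
R_total = 4.223 K/W
Q = ΔT / R_total = 208 / 4.223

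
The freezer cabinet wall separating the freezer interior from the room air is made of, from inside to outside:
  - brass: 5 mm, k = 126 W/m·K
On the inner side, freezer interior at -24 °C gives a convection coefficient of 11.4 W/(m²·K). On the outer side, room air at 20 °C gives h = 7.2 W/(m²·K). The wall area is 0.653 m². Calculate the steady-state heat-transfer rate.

Using the resistance-network approach (series):
R_inner film = 1/(h_i·A) = 1/(11.4×0.653) = 0.1343 K/W
R_brass = L/(kA) = 0.005/(126×0.653) = 6.077×10^-5 K/W
R_outer film = 1/(h_o·A) = 1/(7.2×0.653) = 0.2127 K/W
R_total = 0.3471 K/W
Q = ΔT / R_total = 44 / 0.3471

Q ≈ 127 W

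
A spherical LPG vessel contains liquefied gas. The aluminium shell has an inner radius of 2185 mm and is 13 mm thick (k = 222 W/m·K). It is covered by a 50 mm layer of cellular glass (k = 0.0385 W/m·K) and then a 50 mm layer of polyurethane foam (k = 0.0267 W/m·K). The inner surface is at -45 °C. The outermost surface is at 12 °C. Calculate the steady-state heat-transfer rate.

For a spherical shell R = (1/r₁ − 1/r₂)/(4πk); film R = 1/(h·4πr²). In series:
R_aluminium shell = (1/2.185 − 1/2.198)/(4π×222) = 9.703×10^-7 K/W
R_cellular glass = (1/2.198 − 1/2.248)/(4π×0.0385) = 0.02092 K/W
R_polyurethane foam = (1/2.248 − 1/2.298)/(4π×0.0267) = 0.02885 K/W
R_total = 0.04976 K/W
Q = ΔT/R_total = 57/0.04976

Q ≈ 1150 W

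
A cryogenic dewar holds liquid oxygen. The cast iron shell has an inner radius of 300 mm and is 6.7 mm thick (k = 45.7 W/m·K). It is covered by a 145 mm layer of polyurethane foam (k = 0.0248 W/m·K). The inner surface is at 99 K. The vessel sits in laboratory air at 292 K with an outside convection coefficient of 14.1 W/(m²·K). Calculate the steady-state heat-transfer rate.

Each spherical layer contributes R = (1/r_i − 1/r_o)/(4πk):
R_cast iron shell = (1/0.3 − 1/0.3067)/(4π×45.7) = 1.268×10^-4 K/W
R_polyurethane foam = (1/0.3067 − 1/0.4517)/(4π×0.0248) = 3.358 K/W
R_outer film = 1/(h·4πr_o²) = 1/(14.1×4π×0.4517²) = 0.02766 K/W
R_total = 3.386 K/W
Q = ΔT/R_total = 193/3.386

Q ≈ 57 W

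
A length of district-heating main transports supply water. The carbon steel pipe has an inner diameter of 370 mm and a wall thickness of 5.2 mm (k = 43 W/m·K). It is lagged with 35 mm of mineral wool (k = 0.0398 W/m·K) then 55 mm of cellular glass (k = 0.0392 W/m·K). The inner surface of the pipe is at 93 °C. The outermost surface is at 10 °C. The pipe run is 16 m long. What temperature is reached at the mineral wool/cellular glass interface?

T ≈ 57.1 °C

For a radial system each layer contributes R = ln(r_out/r_in)/(2πkL); films add R = 1/(hA).
R_carbon steel pipe wall = ln(190.2/185)/(2π×43×16) = 6.413×10^-6 K/W
R_mineral wool = ln(225.2/190.2)/(2π×0.0398×16) = 0.04222 K/W
R_cellular glass = ln(280.2/225.2)/(2π×0.0392×16) = 0.05545 K/W
R_total = 0.09767 K/W
Q = ΔT/R_total = 83/0.09767
Q = 850 W
T_interface = T_inner − Q·ΣR(inner→interface) = 93 − 850×0.04222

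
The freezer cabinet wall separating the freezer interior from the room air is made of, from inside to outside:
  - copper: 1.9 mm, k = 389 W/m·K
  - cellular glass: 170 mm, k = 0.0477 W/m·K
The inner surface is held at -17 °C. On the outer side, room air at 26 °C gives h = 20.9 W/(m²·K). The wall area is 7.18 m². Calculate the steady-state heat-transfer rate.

Using the resistance-network approach (series):
R_copper = L/(kA) = 0.0019/(389×7.18) = 6.803×10^-7 K/W
R_cellular glass = L/(kA) = 0.17/(0.0477×7.18) = 0.4964 K/W
R_outer film = 1/(h_o·A) = 1/(20.9×7.18) = 0.006664 K/W
R_total = 0.503 K/W
Q = ΔT / R_total = 43 / 0.503

Q ≈ 85.5 W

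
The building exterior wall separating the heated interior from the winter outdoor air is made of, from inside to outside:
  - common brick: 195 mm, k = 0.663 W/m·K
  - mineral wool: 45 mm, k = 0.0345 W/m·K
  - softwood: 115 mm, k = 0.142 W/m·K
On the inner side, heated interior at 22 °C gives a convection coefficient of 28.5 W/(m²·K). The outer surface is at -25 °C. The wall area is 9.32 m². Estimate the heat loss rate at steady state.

Model the wall as resistances in series:
R_inner film = 1/(h_i·A) = 1/(28.5×9.32) = 0.003765 K/W
R_common brick = L/(kA) = 0.195/(0.663×9.32) = 0.03156 K/W
R_mineral wool = L/(kA) = 0.045/(0.0345×9.32) = 0.14 K/W
R_softwood = L/(kA) = 0.115/(0.142×9.32) = 0.08689 K/W
R_total = 0.2622 K/W
Q = ΔT / R_total = 47 / 0.2622

Q ≈ 179 W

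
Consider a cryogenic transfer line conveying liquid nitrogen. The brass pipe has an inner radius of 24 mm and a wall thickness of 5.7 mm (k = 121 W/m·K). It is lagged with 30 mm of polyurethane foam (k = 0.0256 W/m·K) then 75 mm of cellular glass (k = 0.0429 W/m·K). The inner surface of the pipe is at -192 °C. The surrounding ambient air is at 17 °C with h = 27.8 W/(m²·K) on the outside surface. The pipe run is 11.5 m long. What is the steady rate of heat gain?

Q ≈ 325 W

Treating each annulus and film as a series resistance:
R_brass pipe wall = ln(29.7/24)/(2π×121×11.5) = 2.437×10^-5 K/W
R_polyurethane foam = ln(59.7/29.7)/(2π×0.0256×11.5) = 0.3774 K/W
R_cellular glass = ln(134.7/59.7)/(2π×0.0429×11.5) = 0.2625 K/W
R_outer film = 1/(h_o·2πr_oL) = 1/(27.8×2π×0.1347×11.5) = 0.003696 K/W
R_total = 0.6437 K/W
Q = ΔT/R_total = 209/0.6437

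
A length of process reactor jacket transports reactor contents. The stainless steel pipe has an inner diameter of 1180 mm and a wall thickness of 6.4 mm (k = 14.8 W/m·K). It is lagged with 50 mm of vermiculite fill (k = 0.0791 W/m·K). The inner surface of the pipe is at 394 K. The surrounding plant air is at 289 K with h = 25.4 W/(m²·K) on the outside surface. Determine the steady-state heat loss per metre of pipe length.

Radial resistances (cylindrical: R_cond = ln(r_o/r_i)/(2πkL), R_conv = 1/(h·2πrL)):
R_stainless steel pipe wall = ln(596.4/590)/(2π×14.8×1) = 1.16×10^-4 K/W
R_vermiculite fill = ln(646.4/596.4)/(2π×0.0791×1) = 0.162 K/W
R_outer film = 1/(h_o·2πr_oL) = 1/(25.4×2π×0.6464×1) = 0.009694 K/W
R_total = 0.1718 K/W
Q = ΔT/R_total = 105/0.1718

q′ ≈ 611 W/m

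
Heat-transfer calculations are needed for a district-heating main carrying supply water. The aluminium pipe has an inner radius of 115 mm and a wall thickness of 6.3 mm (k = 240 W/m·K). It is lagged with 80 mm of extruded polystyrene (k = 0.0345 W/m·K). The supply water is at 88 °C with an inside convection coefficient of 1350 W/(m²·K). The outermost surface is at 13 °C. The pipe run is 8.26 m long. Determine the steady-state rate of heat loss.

Cylindrical conduction, so R = ln(r₂/r₁)/(2πkL) per layer, in series:
R_inner film = 1/(h_i·2πr₁L) = 1/(1350×2π×0.115×8.26) = 1.241×10^-4 K/W
R_aluminium pipe wall = ln(121.3/115)/(2π×240×8.26) = 4.282×10^-6 K/W
R_extruded polystyrene = ln(201.3/121.3)/(2π×0.0345×8.26) = 0.2829 K/W
R_total = 0.283 K/W
Q = ΔT/R_total = 75/0.283

Q ≈ 265 W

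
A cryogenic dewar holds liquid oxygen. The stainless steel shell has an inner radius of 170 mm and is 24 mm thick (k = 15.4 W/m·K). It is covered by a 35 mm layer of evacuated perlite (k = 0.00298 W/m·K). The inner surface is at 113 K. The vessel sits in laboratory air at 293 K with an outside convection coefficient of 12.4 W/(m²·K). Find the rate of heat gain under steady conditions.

Q ≈ 8.5 W

For a spherical shell R = (1/r₁ − 1/r₂)/(4πk); film R = 1/(h·4πr²). In series:
R_stainless steel shell = (1/0.17 − 1/0.194)/(4π×15.4) = 0.00376 K/W
R_evacuated perlite = (1/0.194 − 1/0.229)/(4π×0.00298) = 21.04 K/W
R_outer film = 1/(h·4πr_o²) = 1/(12.4×4π×0.229²) = 0.1224 K/W
R_total = 21.16 K/W
Q = ΔT/R_total = 180/21.16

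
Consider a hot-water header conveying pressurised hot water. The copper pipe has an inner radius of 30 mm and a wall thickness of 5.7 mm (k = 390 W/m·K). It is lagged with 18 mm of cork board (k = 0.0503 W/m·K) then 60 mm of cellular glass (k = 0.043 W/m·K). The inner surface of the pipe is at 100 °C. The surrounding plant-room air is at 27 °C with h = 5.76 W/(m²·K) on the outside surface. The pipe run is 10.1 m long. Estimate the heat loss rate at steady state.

Q ≈ 171 W

Per-layer cylindrical resistances, series-summed:
R_copper pipe wall = ln(35.7/30)/(2π×390×10.1) = 7.029×10^-6 K/W
R_cork board = ln(53.7/35.7)/(2π×0.0503×10.1) = 0.1279 K/W
R_cellular glass = ln(113.7/53.7)/(2π×0.043×10.1) = 0.2749 K/W
R_outer film = 1/(h_o·2πr_oL) = 1/(5.76×2π×0.1137×10.1) = 0.02406 K/W
R_total = 0.4269 K/W
Q = ΔT/R_total = 73/0.4269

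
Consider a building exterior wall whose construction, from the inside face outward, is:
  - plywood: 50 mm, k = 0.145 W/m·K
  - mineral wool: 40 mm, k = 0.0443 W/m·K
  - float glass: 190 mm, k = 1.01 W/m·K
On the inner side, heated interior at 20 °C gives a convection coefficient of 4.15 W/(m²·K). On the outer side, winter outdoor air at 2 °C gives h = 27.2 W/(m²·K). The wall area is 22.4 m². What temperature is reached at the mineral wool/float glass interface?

T ≈ 4.36 °C

Series thermal resistances:
R_inner film = 1/(h_i·A) = 1/(4.15×22.4) = 0.01076 K/W
R_plywood = L/(kA) = 0.05/(0.145×22.4) = 0.01539 K/W
R_mineral wool = L/(kA) = 0.04/(0.0443×22.4) = 0.04031 K/W
R_float glass = L/(kA) = 0.19/(1.01×22.4) = 0.008398 K/W
R_outer film = 1/(h_o·A) = 1/(27.2×22.4) = 0.001641 K/W
R_total = 0.0765 K/W;  Q = ΔT/R_total = 18/0.0765 = 235.3 W
T_interface = T_inner − Q·ΣR(inner→interface) = 20 − 235×0.06646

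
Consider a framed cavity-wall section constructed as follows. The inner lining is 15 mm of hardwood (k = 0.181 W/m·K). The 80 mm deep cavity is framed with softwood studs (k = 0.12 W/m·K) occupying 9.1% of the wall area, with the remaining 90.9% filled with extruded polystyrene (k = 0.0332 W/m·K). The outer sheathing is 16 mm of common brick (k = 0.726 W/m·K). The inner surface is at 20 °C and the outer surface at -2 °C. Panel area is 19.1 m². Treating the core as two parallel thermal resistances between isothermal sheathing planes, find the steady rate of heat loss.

Q ≈ 205 W

Sheathing layers in series; stud and cavity paths in parallel between them.
R_inner = 0.015/(0.181×19.1) = 0.004339 K/W
R_stud  = 0.08/(0.12×0.091×19.1) = 0.3836 K/W
R_cav   = 0.08/(0.0332×0.909×19.1) = 0.1388 K/W
1/R_core = 1/R_stud + 1/R_cav → R_core = 0.1019 K/W
R_outer = 0.016/(0.726×19.1) = 0.001154 K/W
R_total = 0.1074 K/W
Q = ΔT/R_total = 22/0.1074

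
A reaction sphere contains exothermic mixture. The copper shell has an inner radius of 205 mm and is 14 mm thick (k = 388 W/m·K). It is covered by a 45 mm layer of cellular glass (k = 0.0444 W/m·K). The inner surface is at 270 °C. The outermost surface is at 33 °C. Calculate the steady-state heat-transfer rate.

Spherical conduction: R = (1/r_in − 1/r_out)/(4πk) per layer; series-sum.
R_copper shell = (1/0.205 − 1/0.219)/(4π×388) = 6.396×10^-5 K/W
R_cellular glass = (1/0.219 − 1/0.264)/(4π×0.0444) = 1.395 K/W
R_total = 1.395 K/W
Q = ΔT/R_total = 237/1.395

Q ≈ 170 W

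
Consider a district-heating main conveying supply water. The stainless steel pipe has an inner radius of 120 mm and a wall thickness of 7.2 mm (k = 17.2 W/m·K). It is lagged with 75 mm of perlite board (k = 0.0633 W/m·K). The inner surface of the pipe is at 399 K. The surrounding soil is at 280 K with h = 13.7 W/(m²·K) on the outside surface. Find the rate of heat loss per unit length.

q′ ≈ 97.3 W/m

Per-layer cylindrical resistances, series-summed:
R_stainless steel pipe wall = ln(127.2/120)/(2π×17.2×1) = 5.392×10^-4 K/W
R_perlite board = ln(202.2/127.2)/(2π×0.0633×1) = 1.165 K/W
R_outer film = 1/(h_o·2πr_oL) = 1/(13.7×2π×0.2022×1) = 0.05745 K/W
R_total = 1.223 K/W
Q = ΔT/R_total = 119/1.223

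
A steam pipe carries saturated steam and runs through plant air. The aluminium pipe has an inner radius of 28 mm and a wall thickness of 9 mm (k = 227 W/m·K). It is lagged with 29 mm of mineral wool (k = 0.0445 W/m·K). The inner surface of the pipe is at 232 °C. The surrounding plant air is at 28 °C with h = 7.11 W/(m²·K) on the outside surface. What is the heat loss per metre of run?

q′ ≈ 84.7 W/m

Radial resistances (cylindrical: R_cond = ln(r_o/r_i)/(2πkL), R_conv = 1/(h·2πrL)):
R_aluminium pipe wall = ln(37/28)/(2π×227×1) = 1.954×10^-4 K/W
R_mineral wool = ln(66/37)/(2π×0.0445×1) = 2.07 K/W
R_outer film = 1/(h_o·2πr_oL) = 1/(7.11×2π×0.066×1) = 0.3392 K/W
R_total = 2.409 K/W
Q = ΔT/R_total = 204/2.409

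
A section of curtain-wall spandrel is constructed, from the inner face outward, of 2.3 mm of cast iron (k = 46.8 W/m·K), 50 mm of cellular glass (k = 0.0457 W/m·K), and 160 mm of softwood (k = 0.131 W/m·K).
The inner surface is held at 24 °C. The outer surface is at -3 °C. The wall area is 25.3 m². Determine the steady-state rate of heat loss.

Q ≈ 295 W

Model the wall as resistances in series:
R_cast iron = L/(kA) = 0.0023/(46.8×25.3) = 1.943×10^-6 K/W
R_cellular glass = L/(kA) = 0.05/(0.0457×25.3) = 0.04324 K/W
R_softwood = L/(kA) = 0.16/(0.131×25.3) = 0.04828 K/W
R_total = 0.09152 K/W
Q = ΔT / R_total = 27 / 0.09152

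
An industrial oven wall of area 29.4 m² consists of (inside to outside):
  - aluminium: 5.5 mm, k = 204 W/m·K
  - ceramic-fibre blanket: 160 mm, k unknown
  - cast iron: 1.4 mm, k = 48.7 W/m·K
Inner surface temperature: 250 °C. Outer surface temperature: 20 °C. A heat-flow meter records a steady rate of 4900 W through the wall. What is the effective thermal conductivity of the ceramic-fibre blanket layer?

Using the resistance-network approach (series):
R_aluminium = L/(kA) = 0.0055/(204×29.4) = 9.17×10^-7 K/W
R_cast iron = L/(kA) = 0.0014/(48.7×29.4) = 9.778×10^-7 K/W
Sum of known resistances R_other = 1.895×10^-6 K/W
Total R = ΔT/Q = 230/4900 = 0.04694 K/W
R_ceramic-fibre blanket = R_total − R_other = 0.04694 K/W
k = L/(R·A) = 0.16/(0.04694×29.4)

k ≈ 0.116 W/(m·K)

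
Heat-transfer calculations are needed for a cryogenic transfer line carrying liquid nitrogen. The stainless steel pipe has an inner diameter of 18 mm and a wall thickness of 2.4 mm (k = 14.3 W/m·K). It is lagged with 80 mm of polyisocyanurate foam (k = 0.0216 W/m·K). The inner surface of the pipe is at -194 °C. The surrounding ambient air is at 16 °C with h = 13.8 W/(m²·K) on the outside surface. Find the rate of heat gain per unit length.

q′ ≈ 13.6 W/m

Treating each annulus and film as a series resistance:
R_stainless steel pipe wall = ln(11.4/9)/(2π×14.3×1) = 0.002631 K/W
R_polyisocyanurate foam = ln(91.4/11.4)/(2π×0.0216×1) = 15.34 K/W
R_outer film = 1/(h_o·2πr_oL) = 1/(13.8×2π×0.0914×1) = 0.1262 K/W
R_total = 15.47 K/W
Q = ΔT/R_total = 210/15.47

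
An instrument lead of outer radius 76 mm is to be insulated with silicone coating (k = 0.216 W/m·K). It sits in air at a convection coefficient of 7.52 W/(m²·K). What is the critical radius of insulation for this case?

For a cylinder r_cr = k/h = 0.216/7.52
r_cr = 28.7 mm; since the bare radius (76 mm) is above r_cr, any added insulation will reduce heat loss.

r_cr ≈ 28.7 mm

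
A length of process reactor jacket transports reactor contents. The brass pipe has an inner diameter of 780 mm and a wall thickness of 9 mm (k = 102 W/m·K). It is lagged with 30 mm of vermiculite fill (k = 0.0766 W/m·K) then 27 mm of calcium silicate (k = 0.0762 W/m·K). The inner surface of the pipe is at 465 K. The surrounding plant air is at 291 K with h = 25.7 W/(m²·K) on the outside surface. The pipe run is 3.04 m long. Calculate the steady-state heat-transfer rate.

Treating each annulus and film as a series resistance:
R_brass pipe wall = ln(399/390)/(2π×102×3.04) = 1.171×10^-5 K/W
R_vermiculite fill = ln(429/399)/(2π×0.0766×3.04) = 0.04955 K/W
R_calcium silicate = ln(456/429)/(2π×0.0762×3.04) = 0.04194 K/W
R_outer film = 1/(h_o·2πr_oL) = 1/(25.7×2π×0.456×3.04) = 0.004467 K/W
R_total = 0.09596 K/W
Q = ΔT/R_total = 174/0.09596

Q ≈ 1810 W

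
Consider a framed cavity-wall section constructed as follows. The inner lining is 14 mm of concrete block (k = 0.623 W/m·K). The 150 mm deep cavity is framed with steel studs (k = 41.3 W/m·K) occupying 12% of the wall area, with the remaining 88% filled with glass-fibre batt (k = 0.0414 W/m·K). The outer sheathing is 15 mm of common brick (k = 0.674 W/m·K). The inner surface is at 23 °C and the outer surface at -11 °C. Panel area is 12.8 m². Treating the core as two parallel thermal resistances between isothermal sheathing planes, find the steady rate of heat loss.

Q ≈ 5820 W

Sheathing layers in series; stud and cavity paths in parallel between them.
R_inner = 0.014/(0.623×12.8) = 0.001756 K/W
R_stud  = 0.15/(41.3×0.12×12.8) = 0.002365 K/W
R_cav   = 0.15/(0.0414×0.88×12.8) = 0.3217 K/W
1/R_core = 1/R_stud + 1/R_cav → R_core = 0.002347 K/W
R_outer = 0.015/(0.674×12.8) = 0.001739 K/W
R_total = 0.005842 K/W
Q = ΔT/R_total = 34/0.005842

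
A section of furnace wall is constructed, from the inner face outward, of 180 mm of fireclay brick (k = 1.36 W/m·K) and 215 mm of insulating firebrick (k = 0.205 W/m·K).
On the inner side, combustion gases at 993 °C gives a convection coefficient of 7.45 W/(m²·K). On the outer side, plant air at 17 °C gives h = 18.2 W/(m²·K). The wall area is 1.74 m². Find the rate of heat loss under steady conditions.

Q ≈ 1240 W

Series thermal resistances:
R_inner film = 1/(h_i·A) = 1/(7.45×1.74) = 0.07714 K/W
R_fireclay brick = L/(kA) = 0.18/(1.36×1.74) = 0.07606 K/W
R_insulating firebrick = L/(kA) = 0.215/(0.205×1.74) = 0.6027 K/W
R_outer film = 1/(h_o·A) = 1/(18.2×1.74) = 0.03158 K/W
R_total = 0.7875 K/W
Q = ΔT / R_total = 976 / 0.7875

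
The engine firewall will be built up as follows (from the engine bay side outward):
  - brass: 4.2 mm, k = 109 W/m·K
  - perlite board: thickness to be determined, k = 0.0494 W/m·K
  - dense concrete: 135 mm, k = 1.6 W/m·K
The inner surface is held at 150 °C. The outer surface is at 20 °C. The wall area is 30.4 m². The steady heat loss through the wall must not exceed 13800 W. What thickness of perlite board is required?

Thermal resistances in series:
R_brass = L/(kA) = 0.0042/(109×30.4) = 1.268×10^-6 K/W
R_dense concrete = L/(kA) = 0.135/(1.6×30.4) = 0.002775 K/W
Sum of the known resistances R_other = 0.002777 K/W
Required total resistance R_tot = ΔT/Q_allow = 130/13800 = 0.00942 K/W
R_perlite board = R_tot − R_other = 0.006644 K/W
L = R·k·A = 0.006644×0.0494×30.4

L ≈ 9.98 mm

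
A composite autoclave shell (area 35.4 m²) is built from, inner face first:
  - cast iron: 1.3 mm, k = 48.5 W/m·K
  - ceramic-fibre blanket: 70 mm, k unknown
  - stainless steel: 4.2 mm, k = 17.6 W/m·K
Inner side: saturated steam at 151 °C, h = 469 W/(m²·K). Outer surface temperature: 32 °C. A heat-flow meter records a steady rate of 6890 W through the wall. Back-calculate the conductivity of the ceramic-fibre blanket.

Using the resistance-network approach (series):
R_inner film = 1/(h_i·A) = 1/(469×35.4) = 6.023×10^-5 K/W
R_cast iron = L/(kA) = 0.0013/(48.5×35.4) = 7.572×10^-7 K/W
R_stainless steel = L/(kA) = 0.0042/(17.6×35.4) = 6.741×10^-6 K/W
Sum of known resistances R_other = 6.773×10^-5 K/W
Total R = ΔT/Q = 119/6890 = 0.01727 K/W
R_ceramic-fibre blanket = R_total − R_other = 0.0172 K/W
k = L/(R·A) = 0.07/(0.0172×35.4)

k ≈ 0.115 W/(m·K)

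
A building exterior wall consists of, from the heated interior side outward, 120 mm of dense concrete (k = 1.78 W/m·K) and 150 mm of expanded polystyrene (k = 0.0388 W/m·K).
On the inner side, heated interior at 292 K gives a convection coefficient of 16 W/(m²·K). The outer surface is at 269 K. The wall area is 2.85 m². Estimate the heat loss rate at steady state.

Q ≈ 16.4 W

Model the wall as resistances in series:
R_inner film = 1/(h_i·A) = 1/(16×2.85) = 0.02193 K/W
R_dense concrete = L/(kA) = 0.12/(1.78×2.85) = 0.02365 K/W
R_expanded polystyrene = L/(kA) = 0.15/(0.0388×2.85) = 1.356 K/W
R_total = 1.402 K/W
Q = ΔT / R_total = 23 / 1.402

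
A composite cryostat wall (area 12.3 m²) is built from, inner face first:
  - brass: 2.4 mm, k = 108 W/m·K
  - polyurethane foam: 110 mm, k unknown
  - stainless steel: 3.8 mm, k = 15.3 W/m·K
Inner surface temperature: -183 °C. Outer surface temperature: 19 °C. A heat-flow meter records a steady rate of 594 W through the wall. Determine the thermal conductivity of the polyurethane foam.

k ≈ 0.0263 W/(m·K)

Thermal resistances in series:
R_brass = L/(kA) = 0.0024/(108×12.3) = 1.807×10^-6 K/W
R_stainless steel = L/(kA) = 0.0038/(15.3×12.3) = 2.019×10^-5 K/W
Sum of known resistances R_other = 2.2×10^-5 K/W
Total R = ΔT/Q = 202/594 = 0.3401 K/W
R_polyurethane foam = R_total − R_other = 0.34 K/W
k = L/(R·A) = 0.11/(0.34×12.3)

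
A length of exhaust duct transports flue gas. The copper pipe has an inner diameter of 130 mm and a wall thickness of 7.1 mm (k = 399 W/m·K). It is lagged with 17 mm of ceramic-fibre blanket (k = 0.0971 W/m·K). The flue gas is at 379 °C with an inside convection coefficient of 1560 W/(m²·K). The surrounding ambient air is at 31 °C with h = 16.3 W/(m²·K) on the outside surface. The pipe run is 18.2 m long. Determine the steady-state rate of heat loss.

Q ≈ 13800 W

For a radial system each layer contributes R = ln(r_out/r_in)/(2πkL); films add R = 1/(hA).
R_inner film = 1/(h_i·2πr₁L) = 1/(1560×2π×0.065×18.2) = 8.624×10^-5 K/W
R_copper pipe wall = ln(72.1/65)/(2π×399×18.2) = 2.272×10^-6 K/W
R_ceramic-fibre blanket = ln(89.1/72.1)/(2π×0.0971×18.2) = 0.01907 K/W
R_outer film = 1/(h_o·2πr_oL) = 1/(16.3×2π×0.0891×18.2) = 0.006021 K/W
R_total = 0.02518 K/W
Q = ΔT/R_total = 348/0.02518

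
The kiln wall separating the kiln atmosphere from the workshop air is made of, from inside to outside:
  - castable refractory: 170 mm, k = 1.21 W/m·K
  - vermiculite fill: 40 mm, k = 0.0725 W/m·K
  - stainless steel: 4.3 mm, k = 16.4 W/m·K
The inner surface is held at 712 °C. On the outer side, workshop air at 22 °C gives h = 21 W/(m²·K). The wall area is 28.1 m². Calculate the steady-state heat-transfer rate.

Using the resistance-network approach (series):
R_castable refractory = L/(kA) = 0.17/(1.21×28.1) = 0.005 K/W
R_vermiculite fill = L/(kA) = 0.04/(0.0725×28.1) = 0.01963 K/W
R_stainless steel = L/(kA) = 0.0043/(16.4×28.1) = 9.331×10^-6 K/W
R_outer film = 1/(h_o·A) = 1/(21×28.1) = 0.001695 K/W
R_total = 0.02634 K/W
Q = ΔT / R_total = 690 / 0.02634

Q ≈ 26200 W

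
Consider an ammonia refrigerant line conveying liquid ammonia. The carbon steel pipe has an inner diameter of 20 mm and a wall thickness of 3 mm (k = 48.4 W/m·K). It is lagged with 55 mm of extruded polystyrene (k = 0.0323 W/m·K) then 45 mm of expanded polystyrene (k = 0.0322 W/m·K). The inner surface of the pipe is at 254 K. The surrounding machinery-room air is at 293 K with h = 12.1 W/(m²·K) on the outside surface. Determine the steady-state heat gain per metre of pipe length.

Radial resistances (cylindrical: R_cond = ln(r_o/r_i)/(2πkL), R_conv = 1/(h·2πrL)):
R_carbon steel pipe wall = ln(13/10)/(2π×48.4×1) = 8.627×10^-4 K/W
R_extruded polystyrene = ln(68/13)/(2π×0.0323×1) = 8.153 K/W
R_expanded polystyrene = ln(113/68)/(2π×0.0322×1) = 2.51 K/W
R_outer film = 1/(h_o·2πr_oL) = 1/(12.1×2π×0.113×1) = 0.1164 K/W
R_total = 10.78 K/W
Q = ΔT/R_total = 39/10.78

q′ ≈ 3.62 W/m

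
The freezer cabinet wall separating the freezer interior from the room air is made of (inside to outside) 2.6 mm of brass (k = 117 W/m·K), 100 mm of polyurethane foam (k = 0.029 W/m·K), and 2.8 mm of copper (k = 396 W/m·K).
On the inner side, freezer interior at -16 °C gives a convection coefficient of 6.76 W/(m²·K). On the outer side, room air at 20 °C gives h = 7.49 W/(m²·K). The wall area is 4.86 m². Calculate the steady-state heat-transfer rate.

Model the wall as resistances in series:
R_inner film = 1/(h_i·A) = 1/(6.76×4.86) = 0.03044 K/W
R_brass = L/(kA) = 0.0026/(117×4.86) = 4.572×10^-6 K/W
R_polyurethane foam = L/(kA) = 0.1/(0.029×4.86) = 0.7095 K/W
R_copper = L/(kA) = 0.0028/(396×4.86) = 1.455×10^-6 K/W
R_outer film = 1/(h_o·A) = 1/(7.49×4.86) = 0.02747 K/W
R_total = 0.7674 K/W
Q = ΔT / R_total = 36 / 0.7674

Q ≈ 46.9 W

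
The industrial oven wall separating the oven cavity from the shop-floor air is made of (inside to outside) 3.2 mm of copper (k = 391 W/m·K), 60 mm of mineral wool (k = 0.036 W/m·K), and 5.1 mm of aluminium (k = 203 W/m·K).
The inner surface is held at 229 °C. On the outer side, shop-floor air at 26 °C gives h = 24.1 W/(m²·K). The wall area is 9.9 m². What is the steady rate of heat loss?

Series thermal resistances:
R_copper = L/(kA) = 0.0032/(391×9.9) = 8.267×10^-7 K/W
R_mineral wool = L/(kA) = 0.06/(0.036×9.9) = 0.1684 K/W
R_aluminium = L/(kA) = 0.0051/(203×9.9) = 2.538×10^-6 K/W
R_outer film = 1/(h_o·A) = 1/(24.1×9.9) = 0.004191 K/W
R_total = 0.1725 K/W
Q = ΔT / R_total = 203 / 0.1725

Q ≈ 1180 W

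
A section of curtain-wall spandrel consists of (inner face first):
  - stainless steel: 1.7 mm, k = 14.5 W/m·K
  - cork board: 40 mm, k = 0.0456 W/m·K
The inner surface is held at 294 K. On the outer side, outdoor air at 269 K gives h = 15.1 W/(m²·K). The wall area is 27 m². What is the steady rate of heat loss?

Thermal resistances in series:
R_stainless steel = L/(kA) = 0.0017/(14.5×27) = 4.342×10^-6 K/W
R_cork board = L/(kA) = 0.04/(0.0456×27) = 0.03249 K/W
R_outer film = 1/(h_o·A) = 1/(15.1×27) = 0.002453 K/W
R_total = 0.03495 K/W
Q = ΔT / R_total = 25 / 0.03495

Q ≈ 715 W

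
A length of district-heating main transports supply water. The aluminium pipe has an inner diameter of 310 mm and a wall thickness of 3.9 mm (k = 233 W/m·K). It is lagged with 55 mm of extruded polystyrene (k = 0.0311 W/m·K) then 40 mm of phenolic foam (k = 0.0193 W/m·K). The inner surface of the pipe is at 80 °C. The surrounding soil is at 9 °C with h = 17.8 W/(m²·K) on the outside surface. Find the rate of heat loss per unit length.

Per-layer cylindrical resistances, series-summed:
R_aluminium pipe wall = ln(158.9/155)/(2π×233×1) = 1.697×10^-5 K/W
R_extruded polystyrene = ln(213.9/158.9)/(2π×0.0311×1) = 1.521 K/W
R_phenolic foam = ln(253.9/213.9)/(2π×0.0193×1) = 1.414 K/W
R_outer film = 1/(h_o·2πr_oL) = 1/(17.8×2π×0.2539×1) = 0.03522 K/W
R_total = 2.97 K/W
Q = ΔT/R_total = 71/2.97

q′ ≈ 23.9 W/m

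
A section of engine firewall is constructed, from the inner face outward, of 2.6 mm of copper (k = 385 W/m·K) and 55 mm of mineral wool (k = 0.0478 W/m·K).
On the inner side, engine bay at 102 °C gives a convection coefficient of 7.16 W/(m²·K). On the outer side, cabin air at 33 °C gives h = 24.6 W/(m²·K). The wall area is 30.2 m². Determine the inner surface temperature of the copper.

Treating each layer as a thermal resistance in series:
R_inner film = 1/(h_i·A) = 1/(7.16×30.2) = 0.004625 K/W
R_copper = L/(kA) = 0.0026/(385×30.2) = 2.236×10^-7 K/W
R_mineral wool = L/(kA) = 0.055/(0.0478×30.2) = 0.0381 K/W
R_outer film = 1/(h_o·A) = 1/(24.6×30.2) = 0.001346 K/W
R_total = 0.04407 K/W;  Q = ΔT/R_total = 69/0.04407 = 1566 W
T_interface = T_inner − Q·ΣR(inner→interface) = 102 − 1570×0.004625

T ≈ 94.8 °C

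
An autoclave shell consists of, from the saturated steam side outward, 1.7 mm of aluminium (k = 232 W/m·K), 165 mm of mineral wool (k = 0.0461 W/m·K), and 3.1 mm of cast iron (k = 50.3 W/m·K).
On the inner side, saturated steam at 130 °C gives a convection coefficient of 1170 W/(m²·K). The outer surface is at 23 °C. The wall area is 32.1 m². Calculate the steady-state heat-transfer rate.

Q ≈ 959 W

Treating each layer as a thermal resistance in series:
R_inner film = 1/(h_i·A) = 1/(1170×32.1) = 2.663×10^-5 K/W
R_aluminium = L/(kA) = 0.0017/(232×32.1) = 2.283×10^-7 K/W
R_mineral wool = L/(kA) = 0.165/(0.0461×32.1) = 0.1115 K/W
R_cast iron = L/(kA) = 0.0031/(50.3×32.1) = 1.92×10^-6 K/W
R_total = 0.1115 K/W
Q = ΔT / R_total = 107 / 0.1115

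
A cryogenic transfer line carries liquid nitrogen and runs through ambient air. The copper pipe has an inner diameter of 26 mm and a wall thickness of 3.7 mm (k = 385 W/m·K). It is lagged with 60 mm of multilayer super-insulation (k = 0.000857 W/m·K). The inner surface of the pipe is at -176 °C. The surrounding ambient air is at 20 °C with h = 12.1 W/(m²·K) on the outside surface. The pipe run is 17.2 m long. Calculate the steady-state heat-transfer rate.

Per-layer cylindrical resistances, series-summed:
R_copper pipe wall = ln(16.7/13)/(2π×385×17.2) = 6.02×10^-6 K/W
R_multilayer super-insulation = ln(76.7/16.7)/(2π×0.000857×17.2) = 16.46 K/W
R_outer film = 1/(h_o·2πr_oL) = 1/(12.1×2π×0.0767×17.2) = 0.00997 K/W
R_total = 16.47 K/W
Q = ΔT/R_total = 196/16.47

Q ≈ 11.9 W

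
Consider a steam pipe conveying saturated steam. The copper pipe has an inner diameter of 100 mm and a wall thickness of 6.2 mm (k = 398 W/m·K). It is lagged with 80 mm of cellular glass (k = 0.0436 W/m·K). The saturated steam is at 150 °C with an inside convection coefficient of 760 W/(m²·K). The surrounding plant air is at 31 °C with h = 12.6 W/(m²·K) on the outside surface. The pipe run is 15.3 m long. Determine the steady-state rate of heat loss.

For a radial system each layer contributes R = ln(r_out/r_in)/(2πkL); films add R = 1/(hA).
R_inner film = 1/(h_i·2πr₁L) = 1/(760×2π×0.05×15.3) = 2.737×10^-4 K/W
R_copper pipe wall = ln(56.2/50)/(2π×398×15.3) = 3.055×10^-6 K/W
R_cellular glass = ln(136.2/56.2)/(2π×0.0436×15.3) = 0.2112 K/W
R_outer film = 1/(h_o·2πr_oL) = 1/(12.6×2π×0.1362×15.3) = 0.006062 K/W
R_total = 0.2175 K/W
Q = ΔT/R_total = 119/0.2175

Q ≈ 547 W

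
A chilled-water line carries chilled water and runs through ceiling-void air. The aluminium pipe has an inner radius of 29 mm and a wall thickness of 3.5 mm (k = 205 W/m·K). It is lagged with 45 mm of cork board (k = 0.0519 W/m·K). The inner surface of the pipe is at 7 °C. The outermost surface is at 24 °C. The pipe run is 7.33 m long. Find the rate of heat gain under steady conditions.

Q ≈ 46.8 W

Cylindrical conduction, so R = ln(r₂/r₁)/(2πkL) per layer, in series:
R_aluminium pipe wall = ln(32.5/29)/(2π×205×7.33) = 1.207×10^-5 K/W
R_cork board = ln(77.5/32.5)/(2π×0.0519×7.33) = 0.3636 K/W
R_total = 0.3636 K/W
Q = ΔT/R_total = 17/0.3636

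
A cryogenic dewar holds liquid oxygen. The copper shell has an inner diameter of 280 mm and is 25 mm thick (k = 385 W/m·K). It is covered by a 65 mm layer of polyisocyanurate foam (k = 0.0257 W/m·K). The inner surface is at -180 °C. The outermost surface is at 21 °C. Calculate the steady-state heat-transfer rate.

Q ≈ 37.9 W

Spherical conduction: R = (1/r_in − 1/r_out)/(4πk) per layer; series-sum.
R_copper shell = (1/0.14 − 1/0.165)/(4π×385) = 2.237×10^-4 K/W
R_polyisocyanurate foam = (1/0.165 − 1/0.23)/(4π×0.0257) = 5.303 K/W
R_total = 5.304 K/W
Q = ΔT/R_total = 201/5.304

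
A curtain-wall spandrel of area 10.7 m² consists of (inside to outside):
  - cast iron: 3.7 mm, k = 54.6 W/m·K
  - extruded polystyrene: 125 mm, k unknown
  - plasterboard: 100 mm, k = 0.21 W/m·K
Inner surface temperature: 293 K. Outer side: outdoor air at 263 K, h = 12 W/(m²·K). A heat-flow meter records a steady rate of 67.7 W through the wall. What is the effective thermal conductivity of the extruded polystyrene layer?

Thermal resistances in series:
R_cast iron = L/(kA) = 0.0037/(54.6×10.7) = 6.333×10^-6 K/W
R_plasterboard = L/(kA) = 0.1/(0.21×10.7) = 0.0445 K/W
R_outer film = 1/(h_o·A) = 1/(12×10.7) = 0.007788 K/W
Sum of known resistances R_other = 0.0523 K/W
Total R = ΔT/Q = 30/67.7 = 0.4431 K/W
R_extruded polystyrene = R_total − R_other = 0.3908 K/W
k = L/(R·A) = 0.125/(0.3908×10.7)

k ≈ 0.0299 W/(m·K)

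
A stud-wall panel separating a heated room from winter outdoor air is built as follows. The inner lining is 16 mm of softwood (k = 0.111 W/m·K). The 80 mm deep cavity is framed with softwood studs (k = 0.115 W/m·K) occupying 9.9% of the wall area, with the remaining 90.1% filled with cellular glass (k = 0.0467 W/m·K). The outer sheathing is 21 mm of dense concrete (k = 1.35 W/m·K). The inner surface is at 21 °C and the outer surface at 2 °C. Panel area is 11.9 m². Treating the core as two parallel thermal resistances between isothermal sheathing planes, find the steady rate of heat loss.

Q ≈ 137 W

Sheathing layers in series; stud and cavity paths in parallel between them.
R_inner = 0.016/(0.111×11.9) = 0.01211 K/W
R_stud  = 0.08/(0.115×0.099×11.9) = 0.5905 K/W
R_cav   = 0.08/(0.0467×0.901×11.9) = 0.1598 K/W
1/R_core = 1/R_stud + 1/R_cav → R_core = 0.1257 K/W
R_outer = 0.021/(1.35×11.9) = 0.001307 K/W
R_total = 0.1392 K/W
Q = ΔT/R_total = 19/0.1392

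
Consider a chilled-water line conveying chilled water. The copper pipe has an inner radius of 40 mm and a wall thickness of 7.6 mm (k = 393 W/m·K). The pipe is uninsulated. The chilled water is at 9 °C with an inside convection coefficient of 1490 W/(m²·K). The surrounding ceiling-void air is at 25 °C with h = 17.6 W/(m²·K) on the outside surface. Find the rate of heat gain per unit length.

q′ ≈ 83 W/m

Cylindrical conduction, so R = ln(r₂/r₁)/(2πkL) per layer, in series:
R_inner film = 1/(h_i·2πr₁L) = 1/(1490×2π×0.04×1) = 0.00267 K/W
R_copper pipe wall = ln(47.6/40)/(2π×393×1) = 7.045×10^-5 K/W
R_outer film = 1/(h_o·2πr_oL) = 1/(17.6×2π×0.0476×1) = 0.19 K/W
R_total = 0.1927 K/W
Q = ΔT/R_total = 16/0.1927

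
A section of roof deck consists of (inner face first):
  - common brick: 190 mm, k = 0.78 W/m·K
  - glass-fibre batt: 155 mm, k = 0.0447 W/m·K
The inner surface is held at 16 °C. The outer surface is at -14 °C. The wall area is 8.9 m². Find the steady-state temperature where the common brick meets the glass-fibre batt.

Series thermal resistances:
R_common brick = L/(kA) = 0.19/(0.78×8.9) = 0.02737 K/W
R_glass-fibre batt = L/(kA) = 0.155/(0.0447×8.9) = 0.3896 K/W
R_total = 0.417 K/W;  Q = ΔT/R_total = 30/0.417 = 71.95 W
T_interface = T_inner − Q·ΣR(inner→interface) = 16 − 71.9×0.02737

T ≈ 14 °C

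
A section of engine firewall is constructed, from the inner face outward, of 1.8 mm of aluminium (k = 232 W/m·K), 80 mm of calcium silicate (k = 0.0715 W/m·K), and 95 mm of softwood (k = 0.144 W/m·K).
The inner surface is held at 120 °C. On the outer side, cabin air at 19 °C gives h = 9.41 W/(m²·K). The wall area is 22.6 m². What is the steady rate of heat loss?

Using the resistance-network approach (series):
R_aluminium = L/(kA) = 0.0018/(232×22.6) = 3.433×10^-7 K/W
R_calcium silicate = L/(kA) = 0.08/(0.0715×22.6) = 0.04951 K/W
R_softwood = L/(kA) = 0.095/(0.144×22.6) = 0.02919 K/W
R_outer film = 1/(h_o·A) = 1/(9.41×22.6) = 0.004702 K/W
R_total = 0.0834 K/W
Q = ΔT / R_total = 101 / 0.0834

Q ≈ 1210 W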